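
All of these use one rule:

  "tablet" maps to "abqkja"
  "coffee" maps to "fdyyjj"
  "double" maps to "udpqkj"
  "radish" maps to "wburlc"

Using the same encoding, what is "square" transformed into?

lhpbwj

t(19)→a(0) and a(0)→b(1) fit y≡15x+1 (mod 26); the inverse of 15 mod 26 is 7. This is an affine cipher: with a=0,…,z=25, each position x becomes (15x+1) mod 26.
For square: s(18)→15·18+1≡11=l; q(16)→15·16+1≡7=h; u(20)→15·20+1≡15=p; a(0)→15·0+1≡1=b; r(17)→15·17+1≡22=w; e(4)→15·4+1≡9=j (all mod 26).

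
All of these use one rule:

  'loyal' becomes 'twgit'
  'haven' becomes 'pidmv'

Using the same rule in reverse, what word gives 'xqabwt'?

Compare letters: l→t is +8, o→w is +8, y→g is +8 — a constant shift. Every letter moves 8 places later in the alphabet, wrapping around z→a.
Undoing it on xqabwt: x−8=p, q−8=i, a−8=s, b−8=t, w−8=o, t−8=l.

pistol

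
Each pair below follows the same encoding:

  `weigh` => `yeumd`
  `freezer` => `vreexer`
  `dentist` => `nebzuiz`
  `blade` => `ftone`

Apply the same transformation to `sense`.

iebie

w(22)→y(24) and e(4)→e(4) fit y≡17x+14 (mod 26); the inverse of 17 mod 26 is 23. This is an affine cipher: with a=0,…,z=25, each position x becomes (17x+14) mod 26.
Applying it to sense: s(18)→17·18+14≡8=i; e(4)→17·4+14≡4=e; n(13)→17·13+14≡1=b; s(18)→17·18+14≡8=i; e(4)→17·4+14≡4=e (all mod 26).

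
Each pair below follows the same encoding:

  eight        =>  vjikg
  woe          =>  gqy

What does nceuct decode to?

rascal

The output letters match the input read backwards, each shifted +2: eight reversed is thgie. Read the word backwards and shift each letter +2.
Decoding nceuct: shift back: n−2=l, c−2=a, e−2=c, u−2=s, c−2=a, t−2=r → lacsar; then reverse → rascal.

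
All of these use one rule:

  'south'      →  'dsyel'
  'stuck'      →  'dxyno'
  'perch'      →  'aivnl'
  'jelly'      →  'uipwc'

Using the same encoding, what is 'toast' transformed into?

Shifts by position in south: pos 0: s→d (+11), pos 1: o→s (+4), pos 2: u→y (+4), pos 3: t→e (+11), pos 4: h→l (+4) — repeating every 3. It's a Vigenère-style cipher with numeric key [11,4,4]: position i shifts by key[i mod 3].
Applying it to toast: t+11=e, o+4=s, a+4=e, s+11=d, t+4=x.

esedx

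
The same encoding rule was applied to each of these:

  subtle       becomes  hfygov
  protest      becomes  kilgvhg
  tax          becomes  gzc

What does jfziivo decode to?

quarrel

Each pair mirrors across the alphabet (s↔h, u↔f, b↔y): positions sum to 25. Letters are reflected about the middle of the alphabet (position → 25−position): Atbash.
Decoding jfziivo: j↔q, f↔u, z↔a, i↔r, i↔r, v↔e, o↔l.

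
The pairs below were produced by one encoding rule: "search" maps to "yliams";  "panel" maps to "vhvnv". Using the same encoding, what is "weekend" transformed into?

In search: s→y is +6, e→l is +7, a→i is +8, r→a is +9 — the shift increases by 1 each position. Each letter shifts forward by (position + 6), i.e. 6, 7, 8, … — the shift grows by one for each successive letter.
Applying it to weekend: w+6=c, e+7=l, e+8=m, k+9=t, e+10=o, n+11=y, d+12=p.

clmtoyp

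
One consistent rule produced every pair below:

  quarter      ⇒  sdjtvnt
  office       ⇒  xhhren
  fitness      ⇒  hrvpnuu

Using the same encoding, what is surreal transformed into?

udttnjn

The shift depends on letter class: consonant q→s is +2, but vowel u→d is +9. Vowels shift forward by 9 and consonants shift forward by 2.
For surreal: s(cons)+2=u, u(vowel)+9=d, r(cons)+2=t, r(cons)+2=t, e(vowel)+9=n, a(vowel)+9=j, l(cons)+2=n.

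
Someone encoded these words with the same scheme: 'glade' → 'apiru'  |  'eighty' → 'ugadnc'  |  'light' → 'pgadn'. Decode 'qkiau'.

g(6)→a(0) and l(11)→p(15) fit y≡3x+8 (mod 26); the inverse of 3 mod 26 is 9. Treating letters as 0–25, the rule is x ↦ 3x + 8 (mod 26).
Reversing it on qkiau: q(16)→9·(16−8)≡20=u; k(10)→9·(10−8)≡18=s; i(8)→9·(8−8)≡0=a; a(0)→9·(0−8)≡6=g; u(20)→9·(20−8)≡4=e (all mod 26).

usage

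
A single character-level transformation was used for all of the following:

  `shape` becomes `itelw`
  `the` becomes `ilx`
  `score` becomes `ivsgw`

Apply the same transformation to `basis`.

The word is reversed, then every letter is shifted forward by 4.
For basis: reverse → sisab; then shift: s+4=w, i+4=m, s+4=w, a+4=e, b+4=f.

wmwef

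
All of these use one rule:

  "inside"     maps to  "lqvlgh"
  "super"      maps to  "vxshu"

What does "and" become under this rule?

Compare letters: i→l is +3, n→q is +3, s→v is +3 — a constant shift. Every letter moves 3 places later in the alphabet, wrapping around z→a.
For and: a+3=d, n+3=q, d+3=g.

dqg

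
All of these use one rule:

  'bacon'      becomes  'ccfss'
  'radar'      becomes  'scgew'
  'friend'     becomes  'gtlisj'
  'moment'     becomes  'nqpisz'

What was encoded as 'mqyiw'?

In bacon: b→c is +1, a→c is +2, c→f is +3, o→s is +4 — the shift increases by 1 each position. The shift increases by 1 at each position, starting from +1: 1, 2, 3, ….
Decoding mqyiw: m−1=l, q−2=o, y−3=v, i−4=e, w−5=r.

lover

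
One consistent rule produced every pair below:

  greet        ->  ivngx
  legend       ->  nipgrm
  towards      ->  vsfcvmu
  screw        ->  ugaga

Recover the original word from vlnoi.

theme

It's a Vigenère-style cipher with numeric key [2,4,9]: position i shifts by key[i mod 3].
Undoing it on vlnoi: v−2=t, l−4=h, n−9=e, o−2=m, i−4=e.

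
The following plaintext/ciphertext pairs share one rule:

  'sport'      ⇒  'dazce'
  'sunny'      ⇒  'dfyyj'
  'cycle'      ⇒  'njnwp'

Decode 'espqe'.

Compare letters: s→d is +11, p→a is +11, o→z is +11 — a constant shift. Every letter moves 11 places later in the alphabet, wrapping around z→a.
Reversing it on espqe: e−11=t, s−11=h, p−11=e, q−11=f, e−11=t.

theft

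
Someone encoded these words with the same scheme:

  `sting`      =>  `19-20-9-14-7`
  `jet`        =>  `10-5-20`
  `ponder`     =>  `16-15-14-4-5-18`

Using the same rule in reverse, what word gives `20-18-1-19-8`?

s is letter #19 and maps to 19: an offset of 0. Each letter is replaced by its alphabet position (a=1, b=2, …, z=26).
Reversing it on 20-18-1-19-8: 20=t, 18=r, 1=a, 19=s, 8=h.

trash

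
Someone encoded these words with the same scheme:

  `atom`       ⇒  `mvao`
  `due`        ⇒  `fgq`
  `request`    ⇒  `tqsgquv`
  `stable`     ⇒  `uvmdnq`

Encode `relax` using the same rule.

The shift depends on letter class: consonant t→v is +2, but vowel a→m is +12. Two shifts are in play — +12 for a/e/i/o/u, +2 for every other letter.
On relax: r(cons)+2=t, e(vowel)+12=q, l(cons)+2=n, a(vowel)+12=m, x(cons)+2=z.

tqnmz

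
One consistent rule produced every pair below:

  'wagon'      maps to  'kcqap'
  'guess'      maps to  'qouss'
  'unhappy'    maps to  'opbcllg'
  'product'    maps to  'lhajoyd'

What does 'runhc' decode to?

w(22)→k(10) and a(0)→c(2) fit y≡11x+2 (mod 26); the inverse of 11 mod 26 is 19. This is an affine cipher: with a=0,…,z=25, each position x becomes (11x+2) mod 26.
Reversing it on runhc: r(17)→19·(17−2)≡25=z; u(20)→19·(20−2)≡4=e; n(13)→19·(13−2)≡1=b; h(7)→19·(7−2)≡17=r; c(2)→19·(2−2)≡0=a (all mod 26).

zebra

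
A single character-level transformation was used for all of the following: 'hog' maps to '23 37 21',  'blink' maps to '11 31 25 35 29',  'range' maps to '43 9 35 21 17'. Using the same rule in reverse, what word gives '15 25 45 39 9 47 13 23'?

h(#8)→23 and o(#15)→37: differences scale by 2, so n = 2·pos + 7. Each letter becomes 2×(its alphabet position, a=1..z=26) + 7.
Decoding 15 25 45 39 9 47 13 23: 15→(15−7)÷2=4=d, 25→(25−7)÷2=9=i, 45→(45−7)÷2=19=s, 39→(39−7)÷2=16=p, 9→(9−7)÷2=1=a, 47→(47−7)÷2=20=t, 13→(13−7)÷2=3=c, 23→(23−7)÷2=8=h.

dispatch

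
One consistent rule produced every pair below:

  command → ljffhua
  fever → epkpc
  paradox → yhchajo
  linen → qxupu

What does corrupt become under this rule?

ljccvyg

c(2)→l(11) and o(14)→j(9) fit y≡15x+7 (mod 26); the inverse of 15 mod 26 is 7. This is an affine cipher: with a=0,…,z=25, each position x becomes (15x+7) mod 26.
For corrupt: c(2)→15·2+7≡11=l; o(14)→15·14+7≡9=j; r(17)→15·17+7≡2=c; r(17)→15·17+7≡2=c; u(20)→15·20+7≡21=v; p(15)→15·15+7≡24=y; t(19)→15·19+7≡6=g (all mod 26).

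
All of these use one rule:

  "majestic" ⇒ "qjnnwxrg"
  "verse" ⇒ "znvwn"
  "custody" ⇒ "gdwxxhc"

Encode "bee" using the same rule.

fnn

The rule splits by letter class: vowels +9, consonants +4.
For bee: b(cons)+4=f, e(vowel)+9=n, e(vowel)+9=n.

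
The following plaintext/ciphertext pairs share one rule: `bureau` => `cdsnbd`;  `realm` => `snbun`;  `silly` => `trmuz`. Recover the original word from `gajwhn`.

The shifts repeat in a cycle of length 2: positions 0,1,… shift by +1, +9, then the pattern repeats.
Undoing it on gajwhn: g−1=f, a−9=r, j−1=i, w−9=n, h−1=g, n−9=e.

fringe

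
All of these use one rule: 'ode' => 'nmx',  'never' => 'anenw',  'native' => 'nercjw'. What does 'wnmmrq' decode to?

hidden

The output letters match the input read backwards, each shifted +9: ode reversed is edo. The word is reversed, then every letter is shifted forward by 9.
Decoding wnmmrq: shift back: w−9=n, n−9=e, m−9=d, m−9=d, r−9=i, q−9=h → neddih; then reverse → hidden.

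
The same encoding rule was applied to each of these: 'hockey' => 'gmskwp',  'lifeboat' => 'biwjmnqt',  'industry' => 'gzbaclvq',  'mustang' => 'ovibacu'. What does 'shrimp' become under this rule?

xuqzpa

The output letters match the input read backwards, each shifted +8: hockey reversed is yekcoh. Two steps: reverse the string, then apply a Caesar shift of +8.
On shrimp: reverse → pmirhs; then shift: p+8=x, m+8=u, i+8=q, r+8=z, h+8=p, s+8=a.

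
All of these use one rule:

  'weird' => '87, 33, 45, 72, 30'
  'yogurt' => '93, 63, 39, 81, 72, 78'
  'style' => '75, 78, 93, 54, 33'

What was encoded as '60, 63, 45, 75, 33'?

w(#23)→87 and e(#5)→33: differences scale by 3, so n = 3·pos + 18. Each letter becomes 3×(its alphabet position, a=1..z=26) + 18.
Undoing it on 60, 63, 45, 75, 33: 60→(60−18)÷3=14=n, 63→(63−18)÷3=15=o, 45→(45−18)÷3=9=i, 75→(75−18)÷3=19=s, 33→(33−18)÷3=5=e.

noise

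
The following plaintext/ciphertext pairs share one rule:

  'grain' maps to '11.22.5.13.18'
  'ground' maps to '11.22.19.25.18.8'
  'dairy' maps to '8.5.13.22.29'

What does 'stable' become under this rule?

g is letter #7 and maps to 11: an offset of 4. Letters become their 1-based position plus 4 (so a→5, b→6, …).
On stable: s=19→23, t=20→24, a=1→5, b=2→6, l=12→16, e=5→9.

23.24.5.6.16.9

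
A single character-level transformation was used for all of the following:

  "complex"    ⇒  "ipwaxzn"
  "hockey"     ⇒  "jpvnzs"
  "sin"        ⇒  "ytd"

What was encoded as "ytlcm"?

Read the word backwards and shift each letter +11.
Undoing it on ytlcm: shift back: y−11=n, t−11=i, l−11=a, c−11=r, m−11=b → niarb; then reverse → brain.

brain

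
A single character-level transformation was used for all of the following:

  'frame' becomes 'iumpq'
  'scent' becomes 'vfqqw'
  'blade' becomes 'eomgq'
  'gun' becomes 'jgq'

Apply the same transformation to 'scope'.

vfasq

The shift depends on letter class: consonant f→i is +3, but vowel a→m is +12. The rule splits by letter class: vowels +12, consonants +3.
Applying it to scope: s(cons)+3=v, c(cons)+3=f, o(vowel)+12=a, p(cons)+3=s, e(vowel)+12=q.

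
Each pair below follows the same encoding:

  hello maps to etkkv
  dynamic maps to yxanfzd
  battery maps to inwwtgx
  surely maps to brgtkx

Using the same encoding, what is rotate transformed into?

Treating letters as 0–25, the rule is x ↦ 21x + 13 (mod 26).
For rotate: r(17)→21·17+13≡6=g; o(14)→21·14+13≡21=v; t(19)→21·19+13≡22=w; a(0)→21·0+13≡13=n; t(19)→21·19+13≡22=w; e(4)→21·4+13≡19=t (all mod 26).

gvwnwt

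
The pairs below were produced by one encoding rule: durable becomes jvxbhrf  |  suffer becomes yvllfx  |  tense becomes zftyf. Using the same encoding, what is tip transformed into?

The shift depends on letter class: consonant d→j is +6, but vowel u→v is +1. Two shifts are in play — +1 for a/e/i/o/u, +6 for every other letter.
On tip: t(cons)+6=z, i(vowel)+1=j, p(cons)+6=v.

zjv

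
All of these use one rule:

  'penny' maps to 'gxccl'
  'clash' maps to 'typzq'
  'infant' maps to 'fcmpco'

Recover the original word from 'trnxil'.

comedy

p(15)→g(6) and e(4)→x(23) fit y≡15x+15 (mod 26); the inverse of 15 mod 26 is 7. Treating letters as 0–25, the rule is x ↦ 15x + 15 (mod 26).
Undoing it on trnxil: t(19)→7·(19−15)≡2=c; r(17)→7·(17−15)≡14=o; n(13)→7·(13−15)≡12=m; x(23)→7·(23−15)≡4=e; i(8)→7·(8−15)≡3=d; l(11)→7·(11−15)≡24=y (all mod 26).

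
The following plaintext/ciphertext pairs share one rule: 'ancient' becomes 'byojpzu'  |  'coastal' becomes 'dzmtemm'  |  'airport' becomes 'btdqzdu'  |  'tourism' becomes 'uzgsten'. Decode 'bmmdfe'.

It's a Vigenère-style cipher with numeric key [1,11,12]: position i shifts by key[i mod 3].
Reversing it on bmmdfe: b−1=a, m−11=b, m−12=a, d−1=c, f−11=u, e−12=s.

abacus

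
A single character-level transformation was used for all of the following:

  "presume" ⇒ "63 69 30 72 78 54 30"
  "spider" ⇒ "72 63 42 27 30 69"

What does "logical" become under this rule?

51 60 36 42 24 18 51

p(#16)→63 and r(#18)→69: differences scale by 3, so n = 3·pos + 15. Each letter becomes 3×(its alphabet position, a=1..z=26) + 15.
Applying it to logical: l=12→51, o=15→60, g=7→36, i=9→42, c=3→24, a=1→18, l=12→51.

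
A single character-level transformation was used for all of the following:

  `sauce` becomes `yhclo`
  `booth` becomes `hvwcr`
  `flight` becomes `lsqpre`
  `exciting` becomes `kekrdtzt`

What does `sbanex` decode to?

Each letter shifts forward by (position + 6), i.e. 6, 7, 8, … — the shift grows by one for each successive letter.
Decoding sbanex: s−6=m, b−7=u, a−8=s, n−9=e, e−10=u, x−11=m.

museum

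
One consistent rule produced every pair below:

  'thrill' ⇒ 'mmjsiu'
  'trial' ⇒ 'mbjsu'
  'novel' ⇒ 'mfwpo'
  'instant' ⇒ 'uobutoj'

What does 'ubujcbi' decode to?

The word is reversed, then every letter is shifted forward by 1.
Undoing it on ubujcbi: shift back: u−1=t, b−1=a, u−1=t, j−1=i, c−1=b, b−1=a, i−1=h → tatibah; then reverse → habitat.

habitat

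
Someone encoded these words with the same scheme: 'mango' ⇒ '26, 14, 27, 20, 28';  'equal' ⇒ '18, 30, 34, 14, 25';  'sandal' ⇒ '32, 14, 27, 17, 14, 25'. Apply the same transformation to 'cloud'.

16, 25, 28, 34, 17

m is letter #13 and maps to 26: an offset of 13. Each letter is replaced by its alphabet position (a=1..z=26) + 13.
Applying it to cloud: c=3→16, l=12→25, o=15→28, u=21→34, d=4→17.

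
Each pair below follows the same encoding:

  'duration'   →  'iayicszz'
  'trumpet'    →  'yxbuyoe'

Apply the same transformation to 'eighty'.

jonpci

Letter i (0-indexed) is shifted by i+5, so successive shifts are 5, 6, 7, ….
Applying it to eighty: e+5=j, i+6=o, g+7=n, h+8=p, t+9=c, y+10=i.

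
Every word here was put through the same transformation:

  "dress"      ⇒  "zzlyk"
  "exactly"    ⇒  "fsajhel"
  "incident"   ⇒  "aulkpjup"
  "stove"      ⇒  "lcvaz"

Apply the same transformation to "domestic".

The output letters match the input read backwards, each shifted +7: dress reversed is sserd. The word is reversed, then every letter is shifted forward by 7.
On domestic: reverse → citsemod; then shift: c+7=j, i+7=p, t+7=a, s+7=z, e+7=l, m+7=t, o+7=v, d+7=k.

jpazltvk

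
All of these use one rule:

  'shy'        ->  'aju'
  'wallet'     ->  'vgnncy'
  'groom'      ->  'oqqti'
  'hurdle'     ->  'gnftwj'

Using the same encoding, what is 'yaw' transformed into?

The output letters match the input read backwards, each shifted +2: shy reversed is yhs. Two steps: reverse the string, then apply a Caesar shift of +2.
For yaw: reverse → way; then shift: w+2=y, a+2=c, y+2=a.

yca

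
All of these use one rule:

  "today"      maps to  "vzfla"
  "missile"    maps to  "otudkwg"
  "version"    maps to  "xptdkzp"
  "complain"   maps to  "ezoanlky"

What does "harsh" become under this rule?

The shifts repeat in a cycle of length 2: positions 0,1,… shift by +2, +11, then the pattern repeats.
Applying it to harsh: h+2=j, a+11=l, r+2=t, s+11=d, h+2=j.

jltdj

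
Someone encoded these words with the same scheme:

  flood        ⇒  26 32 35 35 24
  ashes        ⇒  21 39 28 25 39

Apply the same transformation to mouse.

33 35 41 39 25

f is letter #6 and maps to 26: an offset of 20. Each letter is replaced by its alphabet position (a=1..z=26) + 20.
For mouse: m=13→33, o=15→35, u=21→41, s=19→39, e=5→25.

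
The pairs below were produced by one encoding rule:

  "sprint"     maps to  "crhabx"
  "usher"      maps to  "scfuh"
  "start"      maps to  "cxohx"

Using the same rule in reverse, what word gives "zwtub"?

Each letter's alphabet position (a=0..z=25) is mapped through 21·x+14 mod 26 — an affine cipher.
Decoding zwtub: z(25)→5·(25−14)≡3=d; w(22)→5·(22−14)≡14=o; t(19)→5·(19−14)≡25=z; u(20)→5·(20−14)≡4=e; b(1)→5·(1−14)≡13=n (all mod 26).

dozen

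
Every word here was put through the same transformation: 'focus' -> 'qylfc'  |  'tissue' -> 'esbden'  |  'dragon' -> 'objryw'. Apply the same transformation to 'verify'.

Shifts by position in focus: pos 0: f→q (+11), pos 1: o→y (+10), pos 2: c→l (+9), pos 3: u→f (+11), pos 4: s→c (+10) — repeating every 3. It's a Vigenère-style cipher with numeric key [11,10,9]: position i shifts by key[i mod 3].
For verify: v+11=g, e+10=o, r+9=a, i+11=t, f+10=p, y+9=h.

goatph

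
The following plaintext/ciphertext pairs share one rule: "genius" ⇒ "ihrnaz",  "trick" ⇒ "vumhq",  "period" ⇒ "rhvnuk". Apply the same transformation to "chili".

In genius: g→i is +2, e→h is +3, n→r is +4, i→n is +5 — the shift increases by 1 each position. The shift increases by 1 at each position, starting from +2: 2, 3, 4, ….
Applying it to chili: c+2=e, h+3=k, i+4=m, l+5=q, i+6=o.

ekmqo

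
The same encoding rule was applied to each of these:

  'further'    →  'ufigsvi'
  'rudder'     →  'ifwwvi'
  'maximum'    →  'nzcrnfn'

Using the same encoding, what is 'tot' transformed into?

glg

This is the alphabet-reversal cipher (Atbash): a becomes z, b becomes y, etc.
Applying it to tot: t↔g, o↔l, t↔g.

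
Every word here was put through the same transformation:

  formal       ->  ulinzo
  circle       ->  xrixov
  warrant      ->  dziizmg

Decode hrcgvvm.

Each letter is replaced by its mirror in the alphabet: a↔z, b↔y, c↔x, and so on (the Atbash cipher).
Decoding hrcgvvm: h↔s, r↔i, c↔x, g↔t, v↔e, v↔e, m↔n.

sixteen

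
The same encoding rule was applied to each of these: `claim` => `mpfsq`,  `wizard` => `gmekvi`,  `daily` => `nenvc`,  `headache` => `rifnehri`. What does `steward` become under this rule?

cxjgewn

It's a Vigenère-style cipher with numeric key [10,4,5]: position i shifts by key[i mod 3].
On steward: s+10=c, t+4=x, e+5=j, w+10=g, a+4=e, r+5=w, d+10=n.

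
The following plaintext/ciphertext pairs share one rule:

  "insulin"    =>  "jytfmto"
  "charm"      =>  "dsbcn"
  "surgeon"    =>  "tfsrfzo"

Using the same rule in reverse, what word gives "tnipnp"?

It's a Vigenère-style cipher with numeric key [1,11]: position i shifts by key[i mod 2].
Undoing it on tnipnp: t−1=s, n−11=c, i−1=h, p−11=e, n−1=m, p−11=e.

scheme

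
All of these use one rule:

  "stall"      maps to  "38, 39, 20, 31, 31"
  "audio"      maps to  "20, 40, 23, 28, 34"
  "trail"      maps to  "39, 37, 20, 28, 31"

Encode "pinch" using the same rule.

35, 28, 33, 22, 27

s is letter #19 and maps to 38: an offset of 19. Each letter is replaced by its alphabet position (a=1..z=26) + 19.
Applying it to pinch: p=16→35, i=9→28, n=14→33, c=3→22, h=8→27.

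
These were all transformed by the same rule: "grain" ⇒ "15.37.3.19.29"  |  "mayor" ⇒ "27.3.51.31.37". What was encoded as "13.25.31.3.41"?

With a=1..z=26, the number is 2·pos + 1.
Undoing it on 13.25.31.3.41: 13→(13−1)÷2=6=f, 25→(25−1)÷2=12=l, 31→(31−1)÷2=15=o, 3→(3−1)÷2=1=a, 41→(41−1)÷2=20=t.

float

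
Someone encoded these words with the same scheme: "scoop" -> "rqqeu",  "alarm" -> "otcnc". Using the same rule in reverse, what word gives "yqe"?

The output letters match the input read backwards, each shifted +2: scoop reversed is poocs. Read the word backwards and shift each letter +2.
Undoing it on yqe: shift back: y−2=w, q−2=o, e−2=c → woc; then reverse → cow.

cow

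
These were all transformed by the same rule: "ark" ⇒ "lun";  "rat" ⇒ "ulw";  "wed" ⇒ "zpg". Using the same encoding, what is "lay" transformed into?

The shift depends on letter class: consonant r→u is +3, but vowel a→l is +11. The rule splits by letter class: vowels +11, consonants +3.
Applying it to lay: l(cons)+3=o, a(vowel)+11=l, y(cons)+3=b.

olb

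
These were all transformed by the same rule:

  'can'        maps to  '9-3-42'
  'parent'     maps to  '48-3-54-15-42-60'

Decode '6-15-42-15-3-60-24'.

The formula is n = 3×(alphabet index, a=1).
Decoding 6-15-42-15-3-60-24: 6→(6−0)÷3=2=b, 15→(15−0)÷3=5=e, 42→(42−0)÷3=14=n, 15→(15−0)÷3=5=e, 3→(3−0)÷3=1=a, 60→(60−0)÷3=20=t, 24→(24−0)÷3=8=h.

beneath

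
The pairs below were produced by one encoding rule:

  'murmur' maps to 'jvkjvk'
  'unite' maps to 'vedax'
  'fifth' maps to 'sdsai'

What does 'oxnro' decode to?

legal

Treating letters as 0–25, the rule is x ↦ 21x + 17 (mod 26).
Reversing it on oxnro: o(14)→5·(14−17)≡11=l; x(23)→5·(23−17)≡4=e; n(13)→5·(13−17)≡6=g; r(17)→5·(17−17)≡0=a; o(14)→5·(14−17)≡11=l (all mod 26).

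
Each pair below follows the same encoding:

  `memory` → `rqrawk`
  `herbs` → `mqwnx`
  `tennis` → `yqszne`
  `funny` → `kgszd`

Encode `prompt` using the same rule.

udtyuf

Shifts by position in memory: pos 0: m→r (+5), pos 1: e→q (+12), pos 2: m→r (+5), pos 3: o→a (+12) — repeating every 2. It's a Vigenère-style cipher with numeric key [5,12]: position i shifts by key[i mod 2].
On prompt: p+5=u, r+12=d, o+5=t, m+12=y, p+5=u, t+12=f.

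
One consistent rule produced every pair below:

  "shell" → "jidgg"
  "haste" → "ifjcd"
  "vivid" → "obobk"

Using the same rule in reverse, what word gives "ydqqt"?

berry

s(18)→j(9) and h(7)→i(8) fit y≡19x+5 (mod 26); the inverse of 19 mod 26 is 11. This is an affine cipher: with a=0,…,z=25, each position x becomes (19x+5) mod 26.
Undoing it on ydqqt: y(24)→11·(24−5)≡1=b; d(3)→11·(3−5)≡4=e; q(16)→11·(16−5)≡17=r; q(16)→11·(16−5)≡17=r; t(19)→11·(19−5)≡24=y (all mod 26).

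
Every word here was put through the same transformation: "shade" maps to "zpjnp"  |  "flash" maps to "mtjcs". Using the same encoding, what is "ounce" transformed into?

vcwmp

Each letter shifts forward by (position + 7), i.e. 7, 8, 9, … — the shift grows by one for each successive letter.
On ounce: o+7=v, u+8=c, n+9=w, c+10=m, e+11=p.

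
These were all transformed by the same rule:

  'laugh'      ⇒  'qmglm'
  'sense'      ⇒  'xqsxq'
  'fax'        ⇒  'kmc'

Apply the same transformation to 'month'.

rasym

The shift depends on letter class: consonant l→q is +5, but vowel a→m is +12. The rule splits by letter class: vowels +12, consonants +5.
On month: m(cons)+5=r, o(vowel)+12=a, n(cons)+5=s, t(cons)+5=y, h(cons)+5=m.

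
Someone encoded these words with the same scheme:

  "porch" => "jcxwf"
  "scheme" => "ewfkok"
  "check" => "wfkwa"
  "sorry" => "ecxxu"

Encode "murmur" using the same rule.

osxosx

Each letter's alphabet position (a=0..z=25) is mapped through 7·x+8 mod 26 — an affine cipher.
For murmur: m(12)→7·12+8≡14=o; u(20)→7·20+8≡18=s; r(17)→7·17+8≡23=x; m(12)→7·12+8≡14=o; u(20)→7·20+8≡18=s; r(17)→7·17+8≡23=x (all mod 26).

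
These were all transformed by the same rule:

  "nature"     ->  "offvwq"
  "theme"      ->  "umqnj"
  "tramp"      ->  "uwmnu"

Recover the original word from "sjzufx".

rental

Shifts by position in nature: pos 0: n→o (+1), pos 1: a→f (+5), pos 2: t→f (+12), pos 3: u→v (+1), pos 4: r→w (+5), pos 5: e→q (+12) — repeating every 3. The shifts repeat in a cycle of length 3: positions 0,1,… shift by +1, +5, +12, then the pattern repeats.
Reversing it on sjzufx: s−1=r, j−5=e, z−12=n, u−1=t, f−5=a, x−12=l.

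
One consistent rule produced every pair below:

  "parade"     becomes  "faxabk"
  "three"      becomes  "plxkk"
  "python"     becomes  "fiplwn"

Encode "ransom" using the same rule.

p(15)→f(5) and a(0)→a(0) fit y≡9x+0 (mod 26); the inverse of 9 mod 26 is 3. Treating letters as 0–25, the rule is x ↦ 9x + 0 (mod 26).
On ransom: r(17)→9·17+0≡23=x; a(0)→9·0+0≡0=a; n(13)→9·13+0≡13=n; s(18)→9·18+0≡6=g; o(14)→9·14+0≡22=w; m(12)→9·12+0≡4=e (all mod 26).

xangwe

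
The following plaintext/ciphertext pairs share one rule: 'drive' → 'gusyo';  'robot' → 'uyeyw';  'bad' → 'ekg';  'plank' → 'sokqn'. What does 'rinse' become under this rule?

usqvo

The shift depends on letter class: consonant d→g is +3, but vowel i→s is +10. Vowels shift forward by 10 and consonants shift forward by 3.
For rinse: r(cons)+3=u, i(vowel)+10=s, n(cons)+3=q, s(cons)+3=v, e(vowel)+10=o.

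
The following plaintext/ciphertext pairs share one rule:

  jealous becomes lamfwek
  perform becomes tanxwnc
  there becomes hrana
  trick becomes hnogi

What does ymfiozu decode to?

Each letter's alphabet position (a=0..z=25) is mapped through 23·x+12 mod 26 — an affine cipher.
Decoding ymfiozu: y(24)→17·(24−12)≡22=w; m(12)→17·(12−12)≡0=a; f(5)→17·(5−12)≡11=l; i(8)→17·(8−12)≡10=k; o(14)→17·(14−12)≡8=i; z(25)→17·(25−12)≡13=n; u(20)→17·(20−12)≡6=g (all mod 26).

walking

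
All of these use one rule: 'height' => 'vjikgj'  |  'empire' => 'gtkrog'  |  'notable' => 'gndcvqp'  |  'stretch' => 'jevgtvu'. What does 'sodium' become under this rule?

The output letters match the input read backwards, each shifted +2: height reversed is thgieh. The word is reversed, then every letter is shifted forward by 2.
Applying it to sodium: reverse → muidos; then shift: m+2=o, u+2=w, i+2=k, d+2=f, o+2=q, s+2=u.

owkfqu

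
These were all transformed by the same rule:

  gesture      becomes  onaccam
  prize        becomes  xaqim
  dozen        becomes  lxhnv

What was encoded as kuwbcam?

closure

It's a Vigenère-style cipher with numeric key [8,9]: position i shifts by key[i mod 2].
Undoing it on kuwbcam: k−8=c, u−9=l, w−8=o, b−9=s, c−8=u, a−9=r, m−8=e.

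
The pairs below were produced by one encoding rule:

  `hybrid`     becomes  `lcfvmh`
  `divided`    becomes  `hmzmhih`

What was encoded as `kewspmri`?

gasoline

It's a constant shift of +4 (ROT4).
Undoing it on kewspmri: k−4=g, e−4=a, w−4=s, s−4=o, p−4=l, m−4=i, r−4=n, i−4=e.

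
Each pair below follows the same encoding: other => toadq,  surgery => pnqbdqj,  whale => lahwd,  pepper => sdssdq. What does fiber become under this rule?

czgdq

o(14)→t(19) and t(19)→o(14) fit y≡25x+7 (mod 26); the inverse of 25 mod 26 is 25. Treating letters as 0–25, the rule is x ↦ 25x + 7 (mod 26).
On fiber: f(5)→25·5+7≡2=c; i(8)→25·8+7≡25=z; b(1)→25·1+7≡6=g; e(4)→25·4+7≡3=d; r(17)→25·17+7≡16=q (all mod 26).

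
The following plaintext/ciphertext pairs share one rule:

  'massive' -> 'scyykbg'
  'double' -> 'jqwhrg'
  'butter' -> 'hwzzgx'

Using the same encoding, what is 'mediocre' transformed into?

The rule splits by letter class: vowels +2, consonants +6.
Applying it to mediocre: m(cons)+6=s, e(vowel)+2=g, d(cons)+6=j, i(vowel)+2=k, o(vowel)+2=q, c(cons)+6=i, r(cons)+6=x, e(vowel)+2=g.

sgjkqixg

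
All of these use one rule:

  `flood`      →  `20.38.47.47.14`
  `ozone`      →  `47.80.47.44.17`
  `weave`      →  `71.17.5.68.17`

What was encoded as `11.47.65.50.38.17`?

f(#6)→20 and l(#12)→38: differences scale by 3, so n = 3·pos + 2. The formula is n = 3×(alphabet index, a=1) + 2.
Reversing it on 11.47.65.50.38.17: 11→(11−2)÷3=3=c, 47→(47−2)÷3=15=o, 65→(65−2)÷3=21=u, 50→(50−2)÷3=16=p, 38→(38−2)÷3=12=l, 17→(17−2)÷3=5=e.

couple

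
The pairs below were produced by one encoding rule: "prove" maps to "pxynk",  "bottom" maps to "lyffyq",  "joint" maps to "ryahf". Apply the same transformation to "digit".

tasaf

This is an affine cipher: with a=0,…,z=25, each position x becomes (17x+20) mod 26.
On digit: d(3)→17·3+20≡19=t; i(8)→17·8+20≡0=a; g(6)→17·6+20≡18=s; i(8)→17·8+20≡0=a; t(19)→17·19+20≡5=f (all mod 26).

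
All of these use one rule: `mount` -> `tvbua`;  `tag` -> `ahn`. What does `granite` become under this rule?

This is a Caesar cipher with shift 7.
Applying it to granite: g+7=n, r+7=y, a+7=h, n+7=u, i+7=p, t+7=a, e+7=l.

nyhupal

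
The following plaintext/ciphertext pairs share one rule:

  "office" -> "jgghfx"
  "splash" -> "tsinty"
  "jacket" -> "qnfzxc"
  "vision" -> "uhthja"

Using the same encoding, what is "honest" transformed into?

yjaxtc

o(14)→j(9) and f(5)→g(6) fit y≡9x+13 (mod 26); the inverse of 9 mod 26 is 3. Each letter's alphabet position (a=0..z=25) is mapped through 9·x+13 mod 26 — an affine cipher.
Applying it to honest: h(7)→9·7+13≡24=y; o(14)→9·14+13≡9=j; n(13)→9·13+13≡0=a; e(4)→9·4+13≡23=x; s(18)→9·18+13≡19=t; t(19)→9·19+13≡2=c (all mod 26).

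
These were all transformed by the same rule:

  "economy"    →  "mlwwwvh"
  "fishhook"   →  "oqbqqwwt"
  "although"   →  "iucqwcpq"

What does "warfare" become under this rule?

The shift depends on letter class: consonant c→l is +9, but vowel e→m is +8. Two shifts are in play — +8 for a/e/i/o/u, +9 for every other letter.
Applying it to warfare: w(cons)+9=f, a(vowel)+8=i, r(cons)+9=a, f(cons)+9=o, a(vowel)+8=i, r(cons)+9=a, e(vowel)+8=m.

fiaoiam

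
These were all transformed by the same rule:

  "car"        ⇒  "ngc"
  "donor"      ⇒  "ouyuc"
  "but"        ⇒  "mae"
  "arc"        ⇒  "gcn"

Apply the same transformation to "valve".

Vowels shift forward by 6 and consonants shift forward by 11.
For valve: v(cons)+11=g, a(vowel)+6=g, l(cons)+11=w, v(cons)+11=g, e(vowel)+6=k.

ggwgk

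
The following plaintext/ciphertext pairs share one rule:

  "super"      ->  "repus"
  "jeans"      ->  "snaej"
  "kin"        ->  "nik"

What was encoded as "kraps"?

The output letters match the input read backwards: super reversed is repus. The word is simply reversed.
Reversing it on kraps: then reverse → spark.

spark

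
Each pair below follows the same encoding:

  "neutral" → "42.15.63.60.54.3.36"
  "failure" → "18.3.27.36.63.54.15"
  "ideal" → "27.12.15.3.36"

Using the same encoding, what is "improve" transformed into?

n(#14)→42 and e(#5)→15: differences scale by 3, so n = 3·pos + 0. The formula is n = 3×(alphabet index, a=1).
On improve: i=9→27, m=13→39, p=16→48, r=18→54, o=15→45, v=22→66, e=5→15.

27.39.48.54.45.66.15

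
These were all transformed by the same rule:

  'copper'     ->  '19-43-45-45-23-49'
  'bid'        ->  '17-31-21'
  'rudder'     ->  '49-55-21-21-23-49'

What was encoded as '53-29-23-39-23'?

theme

c(#3)→19 and o(#15)→43: differences scale by 2, so n = 2·pos + 13. The formula is n = 2×(alphabet index, a=1) + 13.
Undoing it on 53-29-23-39-23: 53→(53−13)÷2=20=t, 29→(29−13)÷2=8=h, 23→(23−13)÷2=5=e, 39→(39−13)÷2=13=m, 23→(23−13)÷2=5=e.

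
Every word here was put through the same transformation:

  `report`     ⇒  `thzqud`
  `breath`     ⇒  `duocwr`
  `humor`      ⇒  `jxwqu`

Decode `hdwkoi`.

family

Shifts by position in report: pos 0: r→t (+2), pos 1: e→h (+3), pos 2: p→z (+10), pos 3: o→q (+2), pos 4: r→u (+3), pos 5: t→d (+10) — repeating every 3. It's a Vigenère-style cipher with numeric key [2,3,10]: position i shifts by key[i mod 3].
Decoding hdwkoi: h−2=f, d−3=a, w−10=m, k−2=i, o−3=l, i−10=y.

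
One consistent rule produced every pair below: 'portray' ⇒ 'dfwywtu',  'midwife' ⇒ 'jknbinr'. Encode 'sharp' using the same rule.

The output letters match the input read backwards, each shifted +5: portray reversed is yartrop. Read the word backwards and shift each letter +5.
Applying it to sharp: reverse → prahs; then shift: p+5=u, r+5=w, a+5=f, h+5=m, s+5=x.

uwfmx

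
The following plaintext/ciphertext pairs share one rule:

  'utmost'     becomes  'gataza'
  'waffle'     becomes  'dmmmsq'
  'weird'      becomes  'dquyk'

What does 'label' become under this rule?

The shift depends on letter class: consonant t→a is +7, but vowel u→g is +12. The rule splits by letter class: vowels +12, consonants +7.
On label: l(cons)+7=s, a(vowel)+12=m, b(cons)+7=i, e(vowel)+12=q, l(cons)+7=s.

smiqs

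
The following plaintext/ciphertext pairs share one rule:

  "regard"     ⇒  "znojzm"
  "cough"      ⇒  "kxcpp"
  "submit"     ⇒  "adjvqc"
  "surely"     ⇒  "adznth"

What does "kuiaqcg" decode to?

clarity

A repeating key of period 2 is used — shifts +8, +9 over and over.
Reversing it on kuiaqcg: k−8=c, u−9=l, i−8=a, a−9=r, q−8=i, c−9=t, g−8=y.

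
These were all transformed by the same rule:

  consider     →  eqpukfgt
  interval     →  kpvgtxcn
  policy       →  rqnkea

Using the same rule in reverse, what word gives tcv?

rat

It's a constant shift of +2 (ROT2).
Decoding tcv: t−2=r, c−2=a, v−2=t.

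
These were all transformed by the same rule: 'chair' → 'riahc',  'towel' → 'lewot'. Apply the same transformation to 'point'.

The output letters match the input read backwards: chair reversed is riahc. The word is simply reversed.
For point: reverse → tniop.

tniop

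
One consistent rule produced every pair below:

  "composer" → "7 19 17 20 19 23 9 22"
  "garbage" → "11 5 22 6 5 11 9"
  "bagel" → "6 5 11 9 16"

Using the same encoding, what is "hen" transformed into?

c is letter #3 and maps to 7: an offset of 4. The number is (letter's place in the alphabet, a=1) + 4.
Applying it to hen: h=8→12, e=5→9, n=14→18.

12 9 18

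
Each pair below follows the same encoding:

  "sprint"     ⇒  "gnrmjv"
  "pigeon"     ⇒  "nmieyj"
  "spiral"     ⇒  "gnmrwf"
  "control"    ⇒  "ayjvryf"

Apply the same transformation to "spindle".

gnmjpfe

s(18)→g(6) and p(15)→n(13) fit y≡15x+22 (mod 26); the inverse of 15 mod 26 is 7. Each letter's alphabet position (a=0..z=25) is mapped through 15·x+22 mod 26 — an affine cipher.
For spindle: s(18)→15·18+22≡6=g; p(15)→15·15+22≡13=n; i(8)→15·8+22≡12=m; n(13)→15·13+22≡9=j; d(3)→15·3+22≡15=p; l(11)→15·11+22≡5=f; e(4)→15·4+22≡4=e (all mod 26).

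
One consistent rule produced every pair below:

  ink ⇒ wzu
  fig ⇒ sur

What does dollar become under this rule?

dmxxap

The output letters match the input read backwards, each shifted +12: ink reversed is kni. Read the word backwards and shift each letter +12.
On dollar: reverse → rallod; then shift: r+12=d, a+12=m, l+12=x, l+12=x, o+12=a, d+12=p.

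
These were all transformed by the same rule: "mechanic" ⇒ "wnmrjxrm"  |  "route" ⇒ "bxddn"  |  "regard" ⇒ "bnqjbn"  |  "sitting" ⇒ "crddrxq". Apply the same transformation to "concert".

mxxmnbd

The rule splits by letter class: vowels +9, consonants +10.
Applying it to concert: c(cons)+10=m, o(vowel)+9=x, n(cons)+10=x, c(cons)+10=m, e(vowel)+9=n, r(cons)+10=b, t(cons)+10=d.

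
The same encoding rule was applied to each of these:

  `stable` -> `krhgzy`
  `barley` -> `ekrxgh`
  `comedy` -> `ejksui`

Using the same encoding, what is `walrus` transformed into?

Two steps: reverse the string, then apply a Caesar shift of +6.
Applying it to walrus: reverse → surlaw; then shift: s+6=y, u+6=a, r+6=x, l+6=r, a+6=g, w+6=c.

yaxrgc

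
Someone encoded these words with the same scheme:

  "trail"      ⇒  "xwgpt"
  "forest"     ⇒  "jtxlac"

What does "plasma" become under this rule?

tqgzuj

Each letter shifts forward by (position + 4), i.e. 4, 5, 6, … — the shift grows by one for each successive letter.
For plasma: p+4=t, l+5=q, a+6=g, s+7=z, m+8=u, a+9=j.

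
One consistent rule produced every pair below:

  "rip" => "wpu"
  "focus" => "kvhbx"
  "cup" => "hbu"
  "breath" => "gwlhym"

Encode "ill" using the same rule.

The shift depends on letter class: consonant r→w is +5, but vowel i→p is +7. Vowels shift forward by 7 and consonants shift forward by 5.
For ill: i(vowel)+7=p, l(cons)+5=q, l(cons)+5=q.

pqq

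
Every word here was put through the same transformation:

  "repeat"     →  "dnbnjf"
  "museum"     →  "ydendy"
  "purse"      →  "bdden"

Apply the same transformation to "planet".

The shift depends on letter class: consonant r→d is +12, but vowel e→n is +9. Two shifts are in play — +9 for a/e/i/o/u, +12 for every other letter.
On planet: p(cons)+12=b, l(cons)+12=x, a(vowel)+9=j, n(cons)+12=z, e(vowel)+9=n, t(cons)+12=f.

bxjznf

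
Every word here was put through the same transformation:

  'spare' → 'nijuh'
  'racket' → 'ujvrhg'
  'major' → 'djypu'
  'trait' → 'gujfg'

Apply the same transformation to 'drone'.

oupwh

s(18)→n(13) and p(15)→i(8) fit y≡19x+9 (mod 26); the inverse of 19 mod 26 is 11. Treating letters as 0–25, the rule is x ↦ 19x + 9 (mod 26).
For drone: d(3)→19·3+9≡14=o; r(17)→19·17+9≡20=u; o(14)→19·14+9≡15=p; n(13)→19·13+9≡22=w; e(4)→19·4+9≡7=h (all mod 26).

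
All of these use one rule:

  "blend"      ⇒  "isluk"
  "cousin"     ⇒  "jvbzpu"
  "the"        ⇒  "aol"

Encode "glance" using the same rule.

Compare letters: b→i is +7, l→s is +7, e→l is +7 — a constant shift. This is a Caesar cipher with shift 7.
Applying it to glance: g+7=n, l+7=s, a+7=h, n+7=u, c+7=j, e+7=l.

nshujl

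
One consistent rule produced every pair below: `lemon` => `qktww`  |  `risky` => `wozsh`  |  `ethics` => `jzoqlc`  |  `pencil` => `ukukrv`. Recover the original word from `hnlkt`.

In lemon: l→q is +5, e→k is +6, m→t is +7, o→w is +8 — the shift increases by 1 each position. The shift increases by 1 at each position, starting from +5: 5, 6, 7, ….
Decoding hnlkt: h−5=c, n−6=h, l−7=e, k−8=c, t−9=k.

check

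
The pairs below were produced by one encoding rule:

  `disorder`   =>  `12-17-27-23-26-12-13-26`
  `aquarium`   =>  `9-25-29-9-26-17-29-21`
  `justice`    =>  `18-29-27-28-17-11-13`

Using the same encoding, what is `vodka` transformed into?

Each letter is replaced by its alphabet position (a=1..z=26) + 8.
On vodka: v=22→30, o=15→23, d=4→12, k=11→19, a=1→9.

30-23-12-19-9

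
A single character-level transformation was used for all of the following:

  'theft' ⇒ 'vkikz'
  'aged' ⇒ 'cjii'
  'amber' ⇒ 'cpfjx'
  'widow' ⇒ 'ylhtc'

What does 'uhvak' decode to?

In theft: t→v is +2, h→k is +3, e→i is +4, f→k is +5 — the shift increases by 1 each position. Each letter shifts forward by (position + 2), i.e. 2, 3, 4, … — the shift grows by one for each successive letter.
Decoding uhvak: u−2=s, h−3=e, v−4=r, a−5=v, k−6=e.

serve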